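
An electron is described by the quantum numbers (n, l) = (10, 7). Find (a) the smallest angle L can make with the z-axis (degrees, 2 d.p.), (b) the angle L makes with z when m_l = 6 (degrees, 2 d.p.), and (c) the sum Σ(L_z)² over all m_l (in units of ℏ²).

cos θ_min = 7/√56, so θ_min ≈ 20.70°.
For m_l = 6: cos θ = 6/√56, θ ≈ 36.70°.
Σ m_l² = 280, so Σ(L_z)² = 280 ℏ².

θ_min ≈ 20.70°; θ(m_l=6) ≈ 36.70°; Σ(L_z)² = 280 ℏ²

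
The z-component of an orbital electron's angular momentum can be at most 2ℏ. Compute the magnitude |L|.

|L| = √6 ℏ ≈ 2.449ℏ

L_z,max = lℏ, so l = 2.
|L| = ℏ√(l(l+1)) = √6 ℏ.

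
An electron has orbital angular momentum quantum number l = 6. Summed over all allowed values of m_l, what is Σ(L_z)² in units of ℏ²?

Σ(L_z)² = 182 ℏ²

m_l ∈ {-6, -5, -4, -3, -2, -1, 0, 1, 2, 3, 4, 5, 6}.
Σ m_l² = l(l+1)(2l+1)/3 = 6·7·13/3 = 182.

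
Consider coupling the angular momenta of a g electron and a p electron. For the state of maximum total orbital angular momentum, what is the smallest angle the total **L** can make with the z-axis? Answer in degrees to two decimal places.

θ_min ≈ 24.09°

By the triangle rule, |l₁ − l₂| ≤ L ≤ l₁ + l₂.
L ∈ {3, 4, 5}.
The maximum is L = 5, with |L_tot| = ℏ√(5·6) = √30 ℏ.
The minimum angle with z is arccos(5/√30) ≈ 24.09°.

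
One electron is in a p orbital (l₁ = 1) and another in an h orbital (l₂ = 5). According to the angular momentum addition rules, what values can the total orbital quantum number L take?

L = 4, 5, 6

L runs from |1 − 5| = 4 to 1 + 5 = 6.
Allowed values: L = 4, 5, 6.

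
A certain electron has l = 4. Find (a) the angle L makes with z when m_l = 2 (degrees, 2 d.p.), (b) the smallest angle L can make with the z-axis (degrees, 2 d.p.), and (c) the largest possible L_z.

For m_l = 2: cos θ = 2/√20, θ ≈ 63.43°.
cos θ_min = 4/√20, so θ_min ≈ 26.57°.
L_z,max = lℏ = 4ℏ.

θ(m_l=2) ≈ 63.43°; θ_min ≈ 26.57°; L_z,max = 4ℏ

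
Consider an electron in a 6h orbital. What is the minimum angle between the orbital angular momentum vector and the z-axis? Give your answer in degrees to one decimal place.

The 6h subshell has l = 5.
|L| = √(l(l+1)) ℏ = √30 ℏ.
The smallest angle corresponds to the largest L_z, i.e. m_l = l = 5, giving L_z = 5ℏ.
cos θ_min = 5/√30, so θ_min ≈ 24.1°.

θ_min ≈ 24.1°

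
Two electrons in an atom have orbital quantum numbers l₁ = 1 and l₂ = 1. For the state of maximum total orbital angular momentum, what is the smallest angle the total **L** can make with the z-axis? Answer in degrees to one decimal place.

By the triangle rule, |l₁ − l₂| ≤ L ≤ l₁ + l₂.
L ∈ {0, 1, 2}.
The maximum is L = 2, with |L_tot| = ℏ√(2·3) = √6 ℏ.
The minimum angle with z is arccos(2/√6) ≈ 35.3°.

θ_min ≈ 35.3°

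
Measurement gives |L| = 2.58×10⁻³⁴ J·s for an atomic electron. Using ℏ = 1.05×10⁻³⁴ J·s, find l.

In units of ℏ, |L| ≈ 2.457.
Set l(l+1) = 6.04; the integer solution is l = 2.

l = 2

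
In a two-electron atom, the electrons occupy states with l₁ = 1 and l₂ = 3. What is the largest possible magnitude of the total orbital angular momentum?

By the triangle rule, |l₁ − l₂| ≤ L ≤ l₁ + l₂.
Allowed values: L = 2, 3, 4.
The largest magnitude corresponds to L = 4: |L_tot| = ℏ√(4·5) = 2√5 ℏ.

|L_tot|_max = 2√5 ℏ ≈ 4.472ℏ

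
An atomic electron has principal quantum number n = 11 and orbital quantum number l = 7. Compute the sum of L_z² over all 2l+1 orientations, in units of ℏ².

Σ(L_z)² = 280 ℏ²

m_l runs from −7 to 7, i.e. {-7, -6, -5, -4, -3, -2, -1, 0, 1, 2, 3, 4, 5, 6, 7}.
Σ m_l² = 2·(1 + 4 + 9 + 16 + 25 + 36 + 49) = 280.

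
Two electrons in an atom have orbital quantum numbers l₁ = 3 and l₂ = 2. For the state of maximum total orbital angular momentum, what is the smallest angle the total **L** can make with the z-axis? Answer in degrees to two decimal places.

θ_min ≈ 24.09°

By the triangle rule, |l₁ − l₂| ≤ L ≤ l₁ + l₂.
L ∈ {1, 2, 3, 4, 5}.
The maximum is L = 5, with |L_tot| = ℏ√(5·6) = √30 ℏ.
The minimum angle with z is arccos(5/√30) ≈ 24.09°.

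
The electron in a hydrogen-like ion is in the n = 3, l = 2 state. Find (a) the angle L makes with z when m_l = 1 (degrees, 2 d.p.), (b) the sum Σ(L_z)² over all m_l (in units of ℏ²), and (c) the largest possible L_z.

For m_l = 1: cos θ = 1/√6, θ ≈ 65.91°.
Σ m_l² = 10, so Σ(L_z)² = 10 ℏ².
L_z,max = lℏ = 2ℏ.

θ(m_l=1) ≈ 65.91°; Σ(L_z)² = 10 ℏ²; L_z,max = 2ℏ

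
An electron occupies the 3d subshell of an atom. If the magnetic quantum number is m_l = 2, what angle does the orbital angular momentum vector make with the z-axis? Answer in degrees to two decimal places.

θ ≈ 35.26°

The 3d subshell has l = 2.
|L| = √(l(l+1)) ℏ = √6 ℏ.
L_z = m_l ℏ = 2ℏ.
cos θ = L_z/|L| = 2/√6, so θ ≈ 35.26°.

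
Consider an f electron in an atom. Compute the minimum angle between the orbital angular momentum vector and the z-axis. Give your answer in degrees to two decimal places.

θ_min ≈ 30.00°

An f state has l = 3.
|L| = √(l(l+1)) ℏ = 2√3 ℏ.
The smallest angle corresponds to the largest L_z, i.e. m_l = l = 3, giving L_z = 3ℏ.
cos θ_min = 3/√12, so θ_min ≈ 30.00°.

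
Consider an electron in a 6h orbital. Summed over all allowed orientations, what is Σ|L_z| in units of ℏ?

The 6h subshell has l = 5.
m_l ∈ {-5, -4, -3, -2, -1, 0, 1, 2, 3, 4, 5}.
Σ|m_l| = 2·5(5+1)/2 = 30.

Σ|L_z| = 30 ℏ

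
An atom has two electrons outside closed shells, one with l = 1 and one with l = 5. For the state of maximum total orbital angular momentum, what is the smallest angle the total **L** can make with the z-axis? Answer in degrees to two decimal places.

L runs from |1 − 5| = 4 to 1 + 5 = 6.
So L can be 4, 5, 6.
The maximum is L = 6, with |L_tot| = ℏ√(6·7) = √42 ℏ.
The minimum angle with z is arccos(6/√42) ≈ 22.21°.

θ_min ≈ 22.21°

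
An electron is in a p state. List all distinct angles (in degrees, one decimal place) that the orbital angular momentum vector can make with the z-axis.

θ ∈ {45.0°, 90.0°, 135.0°}

A p state has l = 1.
|L|² = l(l+1)ℏ² = 2ℏ², so |L| = √2 ℏ.
cos θ = m_l/√2 for each m_l ∈ {-1, 0, 1}.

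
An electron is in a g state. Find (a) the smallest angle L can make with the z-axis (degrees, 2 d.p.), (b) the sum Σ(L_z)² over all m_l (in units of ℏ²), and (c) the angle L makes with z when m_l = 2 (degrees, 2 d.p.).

θ_min ≈ 26.57°; Σ(L_z)² = 60 ℏ²; θ(m_l=2) ≈ 63.43°

For a g orbital, l = 4.
cos θ_min = 4/√20, so θ_min ≈ 26.57°.
Σ m_l² = 60, so Σ(L_z)² = 60 ℏ².
For m_l = 2: cos θ = 2/√20, θ ≈ 63.43°.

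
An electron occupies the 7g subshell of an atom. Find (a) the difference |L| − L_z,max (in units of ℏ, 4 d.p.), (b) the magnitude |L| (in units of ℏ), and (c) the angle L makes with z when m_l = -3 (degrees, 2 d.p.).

The 7g subshell has l = 4.
|L| − L_z,max = (2√5 − 4)ℏ ≈ 0.4721ℏ.
|L| = ℏ√(4·5) = 2√5 ℏ ≈ 4.472ℏ.
For m_l = -3: cos θ = -3/√20, θ ≈ 132.13°.

|L|−L_z,max ≈ 0.4721ℏ; |L| = 2√5 ℏ ≈ 4.472ℏ; θ(m_l=-3) ≈ 132.13°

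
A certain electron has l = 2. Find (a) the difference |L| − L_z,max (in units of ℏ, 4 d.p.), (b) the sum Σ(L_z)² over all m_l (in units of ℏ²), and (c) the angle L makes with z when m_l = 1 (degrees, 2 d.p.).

|L|−L_z,max ≈ 0.4495ℏ; Σ(L_z)² = 10 ℏ²; θ(m_l=1) ≈ 65.91°

|L| − L_z,max = (√6 − 2)ℏ ≈ 0.4495ℏ.
Σ m_l² = 10, so Σ(L_z)² = 10 ℏ².
For m_l = 1: cos θ = 1/√6, θ ≈ 65.91°.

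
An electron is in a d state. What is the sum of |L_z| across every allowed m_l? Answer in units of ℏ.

A d state has l = 2.
The allowed m_l values are -2, -1, 0, 1, 2.
Σ|m_l| = l(l+1) = 6.

Σ|L_z| = 6 ℏ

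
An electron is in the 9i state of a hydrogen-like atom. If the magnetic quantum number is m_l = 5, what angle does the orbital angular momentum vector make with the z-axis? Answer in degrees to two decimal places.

θ ≈ 39.51°

The 9i subshell has l = 6.
|L| = ℏ√(l(l+1)) = √42 ℏ.
L_z = m_l ℏ = 5ℏ.
cos θ = L_z/|L| = 5/√42, so θ ≈ 39.51°.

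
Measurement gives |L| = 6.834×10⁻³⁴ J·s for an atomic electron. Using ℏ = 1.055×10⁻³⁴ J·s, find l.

Dividing by ℏ: |L|/ℏ ≈ 6.478.
l(l+1) ≈ 6.478² ≈ 41.96, so l = 6.

l = 6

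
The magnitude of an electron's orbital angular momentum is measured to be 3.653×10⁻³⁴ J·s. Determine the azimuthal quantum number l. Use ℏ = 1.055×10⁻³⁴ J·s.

l = 3

Dividing by ℏ: |L|/ℏ ≈ 3.463.
(|L|/ℏ)² = l(l+1) ≈ 11.99 ⇒ l = 3.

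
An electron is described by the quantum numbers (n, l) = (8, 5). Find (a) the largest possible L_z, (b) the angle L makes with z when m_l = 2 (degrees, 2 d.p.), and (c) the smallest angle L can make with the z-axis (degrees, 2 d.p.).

L_z,max = 5ℏ; θ(m_l=2) ≈ 68.58°; θ_min ≈ 24.09°

L_z,max = lℏ = 5ℏ.
For m_l = 2: cos θ = 2/√30, θ ≈ 68.58°.
cos θ_min = 5/√30, so θ_min ≈ 24.09°.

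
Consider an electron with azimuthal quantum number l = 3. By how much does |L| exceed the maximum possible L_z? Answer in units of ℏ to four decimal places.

|L| = 2√3 ℏ ≈ 3.4641ℏ, while L_z,max = lℏ = 3ℏ.
The difference is (2√3 − 3)ℏ ≈ 0.4641ℏ.

|L| − L_z,max ≈ 0.4641ℏ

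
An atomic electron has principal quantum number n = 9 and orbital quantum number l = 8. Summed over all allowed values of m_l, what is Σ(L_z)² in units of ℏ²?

m_l ∈ {-8, -7, -6, -5, -4, -3, -2, -1, 0, 1, 2, 3, 4, 5, 6, 7, 8}.
Σ m_l² = l(l+1)(2l+1)/3 = 8·9·17/3 = 408.

Σ(L_z)² = 408 ℏ²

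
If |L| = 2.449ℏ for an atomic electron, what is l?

|L| = ℏ√(l(l+1)), so l(l+1) = 6.
Solving: l = 2.

l = 2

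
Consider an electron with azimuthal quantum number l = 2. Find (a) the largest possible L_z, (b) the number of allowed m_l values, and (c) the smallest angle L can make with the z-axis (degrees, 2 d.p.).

L_z,max = 2ℏ; 5 values; θ_min ≈ 35.26°

L_z,max = lℏ = 2ℏ.
There are 2l+1 = 5 values of m_l.
cos θ_min = 2/√6, so θ_min ≈ 35.26°.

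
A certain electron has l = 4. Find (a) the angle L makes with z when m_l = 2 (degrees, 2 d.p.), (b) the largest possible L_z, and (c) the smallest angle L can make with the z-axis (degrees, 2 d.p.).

For m_l = 2: cos θ = 2/√20, θ ≈ 63.43°.
L_z,max = lℏ = 4ℏ.
cos θ_min = 4/√20, so θ_min ≈ 26.57°.

θ(m_l=2) ≈ 63.43°; L_z,max = 4ℏ; θ_min ≈ 26.57°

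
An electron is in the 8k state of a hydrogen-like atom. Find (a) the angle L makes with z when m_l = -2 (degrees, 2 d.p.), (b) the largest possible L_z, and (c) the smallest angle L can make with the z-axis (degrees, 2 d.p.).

8k means n = 8, l = 7.
For m_l = -2: cos θ = -2/√56, θ ≈ 105.50°.
L_z,max = lℏ = 7ℏ.
cos θ_min = 7/√56, so θ_min ≈ 20.70°.

θ(m_l=-2) ≈ 105.50°; L_z,max = 7ℏ; θ_min ≈ 20.70°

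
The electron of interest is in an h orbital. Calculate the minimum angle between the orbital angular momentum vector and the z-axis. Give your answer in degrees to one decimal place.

θ_min ≈ 24.1°

The letter h corresponds to l = 5.
|L| = ℏ√(l(l+1)) = √30 ℏ.
The smallest angle corresponds to the largest L_z, i.e. m_l = l = 5, giving L_z = 5ℏ.
cos θ_min = 5/√30, so θ_min ≈ 24.1°.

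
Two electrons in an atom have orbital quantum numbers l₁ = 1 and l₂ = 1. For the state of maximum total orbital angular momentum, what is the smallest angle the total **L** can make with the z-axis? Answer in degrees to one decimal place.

L runs from |1 − 1| = 0 to 1 + 1 = 2.
So L can be 0, 1, 2.
The maximum is L = 2, with |L_tot| = ℏ√(2·3) = √6 ℏ.
The minimum angle with z is arccos(2/√6) ≈ 35.3°.

θ_min ≈ 35.3°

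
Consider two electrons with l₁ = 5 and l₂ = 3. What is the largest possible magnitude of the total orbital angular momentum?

Angular momentum addition gives L = |l₁ − l₂|, …, l₁ + l₂.
L ∈ {2, 3, 4, 5, 6, 7, 8}.
The largest magnitude corresponds to L = 8: |L_tot| = ℏ√(8·9) = 6√2 ℏ.

|L_tot|_max = 6√2 ℏ ≈ 8.485ℏ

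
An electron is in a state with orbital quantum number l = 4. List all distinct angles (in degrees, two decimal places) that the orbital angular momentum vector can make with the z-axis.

θ ∈ {26.57°, 47.87°, 63.43°, 77.08°, 90.00°, 102.92°, 116.57°, 132.13°, 153.43°}

|L|² = l(l+1)ℏ² = 20ℏ², so |L| = 2√5 ℏ.
cos θ = m_l/√20 for each m_l ∈ {-4, -3, -2, -1, 0, 1, 2, 3, 4}.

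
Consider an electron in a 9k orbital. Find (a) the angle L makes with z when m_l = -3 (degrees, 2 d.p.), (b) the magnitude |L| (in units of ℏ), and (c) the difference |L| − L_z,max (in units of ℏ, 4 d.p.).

θ(m_l=-3) ≈ 113.63°; |L| = 2√14 ℏ ≈ 7.483ℏ; |L|−L_z,max ≈ 0.4833ℏ

9k means n = 9, l = 7.
For m_l = -3: cos θ = -3/√56, θ ≈ 113.63°.
|L| = ℏ√(7·8) = 2√14 ℏ ≈ 7.483ℏ.
|L| − L_z,max = (2√14 − 7)ℏ ≈ 0.4833ℏ.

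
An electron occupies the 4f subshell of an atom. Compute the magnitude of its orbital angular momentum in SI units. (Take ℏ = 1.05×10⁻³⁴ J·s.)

|L| = 3.64×10⁻³⁴ J·s

4f means n = 4, l = 3.
|L| = ℏ√(l(l+1)) = ℏ√(3·4) = 2√3 ℏ
Numerically, |L| = 3.464 × (1.05×10⁻³⁴ J·s) = 3.64×10⁻³⁴ J·s.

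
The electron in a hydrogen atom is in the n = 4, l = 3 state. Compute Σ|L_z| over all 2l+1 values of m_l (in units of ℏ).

The allowed m_l values are -3, -2, -1, 0, 1, 2, 3.
Σ|m_l| = 2·3(3+1)/2 = 12.

Σ|L_z| = 12 ℏ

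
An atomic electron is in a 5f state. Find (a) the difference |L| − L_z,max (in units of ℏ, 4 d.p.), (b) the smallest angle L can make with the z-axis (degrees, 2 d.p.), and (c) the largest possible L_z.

5f means n = 5, l = 3.
|L| − L_z,max = (2√3 − 3)ℏ ≈ 0.4641ℏ.
cos θ_min = 3/√12, so θ_min ≈ 30.00°.
L_z,max = lℏ = 3ℏ.

|L|−L_z,max ≈ 0.4641ℏ; θ_min ≈ 30.00°; L_z,max = 3ℏ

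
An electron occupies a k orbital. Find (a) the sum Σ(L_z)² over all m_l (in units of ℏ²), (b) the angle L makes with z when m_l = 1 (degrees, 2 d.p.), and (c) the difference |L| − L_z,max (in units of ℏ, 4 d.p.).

The letter k corresponds to l = 7.
Σ m_l² = 280, so Σ(L_z)² = 280 ℏ².
For m_l = 1: cos θ = 1/√56, θ ≈ 82.32°.
|L| − L_z,max = (2√14 − 7)ℏ ≈ 0.4833ℏ.

Σ(L_z)² = 280 ℏ²; θ(m_l=1) ≈ 82.32°; |L|−L_z,max ≈ 0.4833ℏ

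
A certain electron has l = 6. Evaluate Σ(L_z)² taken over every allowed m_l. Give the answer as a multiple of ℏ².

Σ(L_z)² = 182 ℏ²

m_l runs from −6 to 6, i.e. {-6, -5, -4, -3, -2, -1, 0, 1, 2, 3, 4, 5, 6}.
Σ m_l² = l(l+1)(2l+1)/3 = 6·7·13/3 = 182.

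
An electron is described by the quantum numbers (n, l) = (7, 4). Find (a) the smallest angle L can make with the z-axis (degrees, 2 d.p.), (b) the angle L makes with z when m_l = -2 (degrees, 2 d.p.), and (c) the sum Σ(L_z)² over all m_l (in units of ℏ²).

θ_min ≈ 26.57°; θ(m_l=-2) ≈ 116.57°; Σ(L_z)² = 60 ℏ²

cos θ_min = 4/√20, so θ_min ≈ 26.57°.
For m_l = -2: cos θ = -2/√20, θ ≈ 116.57°.
Σ m_l² = 60, so Σ(L_z)² = 60 ℏ².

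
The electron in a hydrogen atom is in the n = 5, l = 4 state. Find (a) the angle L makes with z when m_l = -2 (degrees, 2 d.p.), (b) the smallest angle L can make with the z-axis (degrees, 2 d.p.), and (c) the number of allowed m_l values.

θ(m_l=-2) ≈ 116.57°; θ_min ≈ 26.57°; 9 values

For m_l = -2: cos θ = -2/√20, θ ≈ 116.57°.
cos θ_min = 4/√20, so θ_min ≈ 26.57°.
There are 2l+1 = 9 values of m_l.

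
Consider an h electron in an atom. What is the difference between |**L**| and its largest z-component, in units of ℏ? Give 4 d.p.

The letter h corresponds to l = 5.
|L| = √30 ℏ ≈ 5.4772ℏ, while L_z,max = lℏ = 5ℏ.
The difference is (√30 − 5)ℏ ≈ 0.4772ℏ.

|L| − L_z,max ≈ 0.4772ℏ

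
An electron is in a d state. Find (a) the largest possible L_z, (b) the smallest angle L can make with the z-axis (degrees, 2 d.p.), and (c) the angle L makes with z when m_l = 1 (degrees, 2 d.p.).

The letter d corresponds to l = 2.
L_z,max = lℏ = 2ℏ.
cos θ_min = 2/√6, so θ_min ≈ 35.26°.
For m_l = 1: cos θ = 1/√6, θ ≈ 65.91°.

L_z,max = 2ℏ; θ_min ≈ 35.26°; θ(m_l=1) ≈ 65.91°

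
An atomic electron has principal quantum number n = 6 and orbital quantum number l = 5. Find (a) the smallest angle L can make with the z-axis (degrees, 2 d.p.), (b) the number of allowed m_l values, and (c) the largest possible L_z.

θ_min ≈ 24.09°; 11 values; L_z,max = 5ℏ

cos θ_min = 5/√30, so θ_min ≈ 24.09°.
There are 2l+1 = 11 values of m_l.
L_z,max = lℏ = 5ℏ.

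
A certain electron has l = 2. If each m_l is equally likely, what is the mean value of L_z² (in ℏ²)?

⟨L_z²⟩ = 2 ℏ²

The allowed m_l values are -2, -1, 0, 1, 2.
⟨L_z²⟩ = ℏ²·(Σ m_l²)/(2l+1) = ℏ²·10/5 = 2ℏ².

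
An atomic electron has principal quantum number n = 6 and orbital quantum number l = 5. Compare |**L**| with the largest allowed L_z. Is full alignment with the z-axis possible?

No: L_z,max = 5ℏ < |L| = √30 ℏ ≈ 5.477ℏ

|L| = √30 ℏ ≈ 5.4772ℏ, while L_z,max = lℏ = 5ℏ.
Since |L| > L_z,max, the vector can never point exactly along z; the closest it comes is θ_min = arccos(5/√30) ≈ 24.1°.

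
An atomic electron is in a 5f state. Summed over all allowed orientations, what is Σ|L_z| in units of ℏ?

For 5f, l = 3.
The allowed m_l values are -3, -2, -1, 0, 1, 2, 3.
Σ|m_l| = l(l+1) = 12.

Σ|L_z| = 12 ℏ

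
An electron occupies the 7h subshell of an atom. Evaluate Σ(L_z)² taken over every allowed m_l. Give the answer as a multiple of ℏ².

Σ(L_z)² = 110 ℏ²

For 7h, l = 5.
The allowed m_l values are -5, -4, -3, -2, -1, 0, 1, 2, 3, 4, 5.
Summing m² from −5 to 5: Σ m_l² = 110.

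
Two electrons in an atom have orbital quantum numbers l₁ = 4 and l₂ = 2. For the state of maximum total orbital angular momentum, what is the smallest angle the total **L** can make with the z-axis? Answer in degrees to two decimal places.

θ_min ≈ 22.21°

By the triangle rule, |l₁ − l₂| ≤ L ≤ l₁ + l₂.
L ∈ {2, 3, 4, 5, 6}.
The maximum is L = 6, with |L_tot| = ℏ√(6·7) = √42 ℏ.
The minimum angle with z is arccos(6/√42) ≈ 22.21°.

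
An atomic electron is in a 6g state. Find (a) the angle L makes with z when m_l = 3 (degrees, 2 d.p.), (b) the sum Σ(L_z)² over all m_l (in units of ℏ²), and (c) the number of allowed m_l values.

For 6g, l = 4.
For m_l = 3: cos θ = 3/√20, θ ≈ 47.87°.
Σ m_l² = 60, so Σ(L_z)² = 60 ℏ².
There are 2l+1 = 9 values of m_l.

θ(m_l=3) ≈ 47.87°; Σ(L_z)² = 60 ℏ²; 9 values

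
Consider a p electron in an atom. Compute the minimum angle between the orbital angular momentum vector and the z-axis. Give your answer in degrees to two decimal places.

A p state has l = 1.
|L| = ℏ√(l(l+1)) = √2 ℏ.
The smallest angle corresponds to the largest L_z, i.e. m_l = l = 1, giving L_z = 1ℏ.
cos θ_min = 1/√2, so θ_min ≈ 45.00°.

θ_min ≈ 45.00°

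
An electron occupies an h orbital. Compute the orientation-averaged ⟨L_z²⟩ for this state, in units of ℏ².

For an h orbital, l = 5.
The allowed m_l values are -5, -4, -3, -2, -1, 0, 1, 2, 3, 4, 5.
⟨L_z²⟩ = ℏ²·(Σ m_l²)/(2l+1) = ℏ²·110/11 = 10ℏ².

⟨L_z²⟩ = 10 ℏ²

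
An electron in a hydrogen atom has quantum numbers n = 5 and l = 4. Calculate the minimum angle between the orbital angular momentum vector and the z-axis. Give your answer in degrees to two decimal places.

θ_min ≈ 26.57°

|L|² = l(l+1)ℏ² = 20ℏ², so |L| = 2√5 ℏ.
The smallest angle corresponds to the largest L_z, i.e. m_l = l = 4, giving L_z = 4ℏ.
cos θ_min = 4/√20, so θ_min ≈ 26.57°.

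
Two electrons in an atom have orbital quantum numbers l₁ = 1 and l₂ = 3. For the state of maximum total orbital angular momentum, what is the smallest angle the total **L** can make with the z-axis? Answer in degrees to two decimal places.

θ_min ≈ 26.57°

By the triangle rule, |l₁ − l₂| ≤ L ≤ l₁ + l₂.
L ∈ {2, 3, 4}.
The maximum is L = 4, with |L_tot| = ℏ√(4·5) = 2√5 ℏ.
The minimum angle with z is arccos(4/√20) ≈ 26.57°.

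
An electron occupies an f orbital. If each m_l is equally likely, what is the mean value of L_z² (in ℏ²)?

For an f orbital, l = 3.
m_l runs from −3 to 3, i.e. {-3, -2, -1, 0, 1, 2, 3}.
⟨L_z²⟩ = ℏ²·(Σ m_l²)/(2l+1) = ℏ²·28/7 = 4ℏ².

⟨L_z²⟩ = 4 ℏ²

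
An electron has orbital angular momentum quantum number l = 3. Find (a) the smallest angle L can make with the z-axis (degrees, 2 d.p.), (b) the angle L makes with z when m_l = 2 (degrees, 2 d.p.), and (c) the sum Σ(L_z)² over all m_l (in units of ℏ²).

cos θ_min = 3/√12, so θ_min ≈ 30.00°.
For m_l = 2: cos θ = 2/√12, θ ≈ 54.74°.
Σ m_l² = 28, so Σ(L_z)² = 28 ℏ².

θ_min ≈ 30.00°; θ(m_l=2) ≈ 54.74°; Σ(L_z)² = 28 ℏ²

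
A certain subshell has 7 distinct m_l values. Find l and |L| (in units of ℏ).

l = 3, |L| = 2√3 ℏ ≈ 3.464ℏ

7 = 2l + 1, so l = (7−1)/2 = 3.
Then |L| = √(l(l+1)) ℏ = 2√3 ℏ.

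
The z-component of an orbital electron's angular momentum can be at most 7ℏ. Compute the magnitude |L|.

|L| = 2√14 ℏ ≈ 7.483ℏ

The maximum L_z equals lℏ, giving l = 7.
Then |L| = ℏ√(7·8) = 2√14 ℏ.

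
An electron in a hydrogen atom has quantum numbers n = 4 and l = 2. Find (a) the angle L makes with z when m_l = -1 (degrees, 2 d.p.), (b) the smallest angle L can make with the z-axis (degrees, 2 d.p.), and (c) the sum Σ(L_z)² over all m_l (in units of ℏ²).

For m_l = -1: cos θ = -1/√6, θ ≈ 114.09°.
cos θ_min = 2/√6, so θ_min ≈ 35.26°.
Σ m_l² = 10, so Σ(L_z)² = 10 ℏ².

θ(m_l=-1) ≈ 114.09°; θ_min ≈ 35.26°; Σ(L_z)² = 10 ℏ²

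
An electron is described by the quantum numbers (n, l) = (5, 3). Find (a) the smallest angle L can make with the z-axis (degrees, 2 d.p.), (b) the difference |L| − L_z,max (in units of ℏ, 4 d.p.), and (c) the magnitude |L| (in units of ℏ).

θ_min ≈ 30.00°; |L|−L_z,max ≈ 0.4641ℏ; |L| = 2√3 ℏ ≈ 3.464ℏ

cos θ_min = 3/√12, so θ_min ≈ 30.00°.
|L| − L_z,max = (2√3 − 3)ℏ ≈ 0.4641ℏ.
|L| = ℏ√(3·4) = 2√3 ℏ ≈ 3.464ℏ.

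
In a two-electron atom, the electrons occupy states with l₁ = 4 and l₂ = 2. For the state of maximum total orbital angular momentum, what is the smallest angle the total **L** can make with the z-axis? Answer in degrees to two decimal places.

θ_min ≈ 22.21°

Angular momentum addition gives L = |l₁ − l₂|, …, l₁ + l₂.
Allowed values: L = 2, 3, 4, 5, 6.
The maximum is L = 6, with |L_tot| = ℏ√(6·7) = √42 ℏ.
The minimum angle with z is arccos(6/√42) ≈ 22.21°.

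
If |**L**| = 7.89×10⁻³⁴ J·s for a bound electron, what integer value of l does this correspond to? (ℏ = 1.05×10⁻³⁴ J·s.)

l = 7

Dividing by ℏ: |L|/ℏ ≈ 7.514.
(|L|/ℏ)² = l(l+1) ≈ 56.46 ⇒ l = 7.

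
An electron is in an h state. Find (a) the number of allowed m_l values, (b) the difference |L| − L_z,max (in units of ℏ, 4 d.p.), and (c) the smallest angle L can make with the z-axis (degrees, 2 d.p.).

For an h orbital, l = 5.
There are 2l+1 = 11 values of m_l.
|L| − L_z,max = (√30 − 5)ℏ ≈ 0.4772ℏ.
cos θ_min = 5/√30, so θ_min ≈ 24.09°.

11 values; |L|−L_z,max ≈ 0.4772ℏ; θ_min ≈ 24.09°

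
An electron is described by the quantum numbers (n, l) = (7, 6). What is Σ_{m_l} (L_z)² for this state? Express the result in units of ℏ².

m_l runs from −6 to 6, i.e. {-6, -5, -4, -3, -2, -1, 0, 1, 2, 3, 4, 5, 6}.
Σ m_l² = l(l+1)(2l+1)/3 = 6·7·13/3 = 182.

Σ(L_z)² = 182 ℏ²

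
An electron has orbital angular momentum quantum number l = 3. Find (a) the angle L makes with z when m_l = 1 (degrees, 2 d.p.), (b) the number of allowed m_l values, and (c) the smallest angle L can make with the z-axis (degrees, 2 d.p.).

For m_l = 1: cos θ = 1/√12, θ ≈ 73.22°.
There are 2l+1 = 7 values of m_l.
cos θ_min = 3/√12, so θ_min ≈ 30.00°.

θ(m_l=1) ≈ 73.22°; 7 values; θ_min ≈ 30.00°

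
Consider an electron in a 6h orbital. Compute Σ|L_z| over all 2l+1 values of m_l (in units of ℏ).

The 6h subshell has l = 5.
m_l runs from −5 to 5, i.e. {-5, -4, -3, -2, -1, 0, 1, 2, 3, 4, 5}.
Σ|m_l| = 2·5(5+1)/2 = 30.

Σ|L_z| = 30 ℏ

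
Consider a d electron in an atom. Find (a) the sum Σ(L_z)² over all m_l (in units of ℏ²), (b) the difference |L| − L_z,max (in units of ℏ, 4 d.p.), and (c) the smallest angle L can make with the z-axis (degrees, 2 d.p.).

Σ(L_z)² = 10 ℏ²; |L|−L_z,max ≈ 0.4495ℏ; θ_min ≈ 35.26°

For a d orbital, l = 2.
Σ m_l² = 10, so Σ(L_z)² = 10 ℏ².
|L| − L_z,max = (√6 − 2)ℏ ≈ 0.4495ℏ.
cos θ_min = 2/√6, so θ_min ≈ 35.26°.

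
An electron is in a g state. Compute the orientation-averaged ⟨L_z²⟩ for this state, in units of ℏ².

⟨L_z²⟩ = 6.667 ℏ²

For a g orbital, l = 4.
m_l runs from −4 to 4, i.e. {-4, -3, -2, -1, 0, 1, 2, 3, 4}.
⟨L_z²⟩ = ℏ²·l(l+1)/3 = 6.667ℏ².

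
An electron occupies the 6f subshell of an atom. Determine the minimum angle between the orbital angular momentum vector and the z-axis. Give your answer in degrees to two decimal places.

θ_min ≈ 30.00°

For 6f, l = 3.
|L| = ℏ√(l(l+1)) = 2√3 ℏ.
The smallest angle corresponds to the largest L_z, i.e. m_l = l = 3, giving L_z = 3ℏ.
cos θ_min = 3/√12, so θ_min ≈ 30.00°.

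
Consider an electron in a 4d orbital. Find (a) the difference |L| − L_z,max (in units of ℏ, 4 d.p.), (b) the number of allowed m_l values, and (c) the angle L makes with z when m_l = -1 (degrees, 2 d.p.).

|L|−L_z,max ≈ 0.4495ℏ; 5 values; θ(m_l=-1) ≈ 114.09°

The 4d subshell has l = 2.
|L| − L_z,max = (√6 − 2)ℏ ≈ 0.4495ℏ.
There are 2l+1 = 5 values of m_l.
For m_l = -1: cos θ = -1/√6, θ ≈ 114.09°.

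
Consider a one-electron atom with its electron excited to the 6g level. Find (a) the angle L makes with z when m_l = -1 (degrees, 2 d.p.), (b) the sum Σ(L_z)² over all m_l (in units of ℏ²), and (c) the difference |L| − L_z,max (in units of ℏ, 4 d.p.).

The 6g level has l = 4.
For m_l = -1: cos θ = -1/√20, θ ≈ 102.92°.
Σ m_l² = 60, so Σ(L_z)² = 60 ℏ².
|L| − L_z,max = (2√5 − 4)ℏ ≈ 0.4721ℏ.

θ(m_l=-1) ≈ 102.92°; Σ(L_z)² = 60 ℏ²; |L|−L_z,max ≈ 0.4721ℏ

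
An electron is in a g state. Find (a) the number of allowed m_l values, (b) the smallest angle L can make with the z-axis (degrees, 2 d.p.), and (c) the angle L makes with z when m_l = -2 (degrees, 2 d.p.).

9 values; θ_min ≈ 26.57°; θ(m_l=-2) ≈ 116.57°

The letter g corresponds to l = 4.
There are 2l+1 = 9 values of m_l.
cos θ_min = 4/√20, so θ_min ≈ 26.57°.
For m_l = -2: cos θ = -2/√20, θ ≈ 116.57°.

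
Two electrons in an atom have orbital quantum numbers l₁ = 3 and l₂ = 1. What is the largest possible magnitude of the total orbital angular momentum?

The total orbital quantum number L ranges from |l₁ − l₂| to l₁ + l₂ in integer steps.
Allowed values: L = 2, 3, 4.
The largest magnitude corresponds to L = 4: |L_tot| = ℏ√(4·5) = 2√5 ℏ.

|L_tot|_max = 2√5 ℏ ≈ 4.472ℏ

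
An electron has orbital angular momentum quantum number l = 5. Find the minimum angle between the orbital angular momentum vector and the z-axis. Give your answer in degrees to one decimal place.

θ_min ≈ 24.1°

|L|² = l(l+1)ℏ² = 30ℏ², so |L| = √30 ℏ.
The smallest angle corresponds to the largest L_z, i.e. m_l = l = 5, giving L_z = 5ℏ.
cos θ_min = 5/√30, so θ_min ≈ 24.1°.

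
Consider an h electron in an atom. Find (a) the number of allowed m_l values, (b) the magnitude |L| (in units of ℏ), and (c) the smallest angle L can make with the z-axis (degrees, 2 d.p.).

11 values; |L| = √30 ℏ ≈ 5.477ℏ; θ_min ≈ 24.09°

The letter h corresponds to l = 5.
There are 2l+1 = 11 values of m_l.
|L| = ℏ√(5·6) = √30 ℏ ≈ 5.477ℏ.
cos θ_min = 5/√30, so θ_min ≈ 24.09°.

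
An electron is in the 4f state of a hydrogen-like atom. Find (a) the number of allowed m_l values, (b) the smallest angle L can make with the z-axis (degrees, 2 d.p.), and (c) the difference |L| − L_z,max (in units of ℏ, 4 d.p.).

7 values; θ_min ≈ 30.00°; |L|−L_z,max ≈ 0.4641ℏ

For 4f, l = 3.
There are 2l+1 = 7 values of m_l.
cos θ_min = 3/√12, so θ_min ≈ 30.00°.
|L| − L_z,max = (2√3 − 3)ℏ ≈ 0.4641ℏ.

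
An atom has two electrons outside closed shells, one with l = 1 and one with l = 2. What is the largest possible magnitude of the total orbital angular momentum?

L runs from |1 − 2| = 1 to 1 + 2 = 3.
So L can be 1, 2, 3.
The largest magnitude corresponds to L = 3: |L_tot| = ℏ√(3·4) = 2√3 ℏ.

|L_tot|_max = 2√3 ℏ ≈ 3.464ℏ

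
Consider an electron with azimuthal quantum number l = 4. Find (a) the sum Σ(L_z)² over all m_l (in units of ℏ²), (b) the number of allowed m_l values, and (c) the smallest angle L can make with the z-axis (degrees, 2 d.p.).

Σ m_l² = 60, so Σ(L_z)² = 60 ℏ².
There are 2l+1 = 9 values of m_l.
cos θ_min = 4/√20, so θ_min ≈ 26.57°.

Σ(L_z)² = 60 ℏ²; 9 values; θ_min ≈ 26.57°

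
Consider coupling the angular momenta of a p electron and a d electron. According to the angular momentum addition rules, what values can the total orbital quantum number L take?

The total orbital quantum number L ranges from |l₁ − l₂| to l₁ + l₂ in integer steps.
Allowed values: L = 1, 2, 3.

L = 1, 2, 3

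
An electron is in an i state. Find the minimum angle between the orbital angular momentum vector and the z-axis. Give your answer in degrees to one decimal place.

θ_min ≈ 22.2°

An i state has l = 6.
|L|² = l(l+1)ℏ² = 42ℏ², so |L| = √42 ℏ.
The smallest angle corresponds to the largest L_z, i.e. m_l = l = 6, giving L_z = 6ℏ.
cos θ_min = 6/√42, so θ_min ≈ 22.2°.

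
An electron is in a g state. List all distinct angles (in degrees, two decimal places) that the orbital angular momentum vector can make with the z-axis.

G corresponds to l = 4.
|L| = √(l(l+1)) ℏ = 2√5 ℏ.
cos θ = m_l/√20 for each m_l ∈ {-4, -3, -2, -1, 0, 1, 2, 3, 4}.

θ ∈ {26.57°, 47.87°, 63.43°, 77.08°, 90.00°, 102.92°, 116.57°, 132.13°, 153.43°}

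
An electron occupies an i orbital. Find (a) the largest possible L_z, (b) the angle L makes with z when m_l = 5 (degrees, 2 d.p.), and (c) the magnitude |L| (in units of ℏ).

An i state has l = 6.
L_z,max = lℏ = 6ℏ.
For m_l = 5: cos θ = 5/√42, θ ≈ 39.51°.
|L| = ℏ√(6·7) = √42 ℏ ≈ 6.481ℏ.

L_z,max = 6ℏ; θ(m_l=5) ≈ 39.51°; |L| = √42 ℏ ≈ 6.481ℏ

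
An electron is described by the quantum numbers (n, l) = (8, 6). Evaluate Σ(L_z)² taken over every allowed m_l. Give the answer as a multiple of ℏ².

Σ(L_z)² = 182 ℏ²

m_l runs from −6 to 6, i.e. {-6, -5, -4, -3, -2, -1, 0, 1, 2, 3, 4, 5, 6}.
Σ m_l² = l(l+1)(2l+1)/3 = 6·7·13/3 = 182.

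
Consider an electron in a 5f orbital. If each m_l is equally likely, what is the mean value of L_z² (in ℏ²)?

⟨L_z²⟩ = 4 ℏ²

For 5f, l = 3.
m_l ∈ {-3, -2, -1, 0, 1, 2, 3}.
Average of L_z² over 7 states: 28/7 ℏ² = 4 ℏ².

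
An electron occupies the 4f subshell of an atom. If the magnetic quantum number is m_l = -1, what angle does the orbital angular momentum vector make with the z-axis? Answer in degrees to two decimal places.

The 4f subshell has l = 3.
|L|² = l(l+1)ℏ² = 12ℏ², so |L| = 2√3 ℏ.
L_z = m_l ℏ = −1ℏ.
cos θ = L_z/|L| = -1/√12, so θ ≈ 106.78°.

θ ≈ 106.78°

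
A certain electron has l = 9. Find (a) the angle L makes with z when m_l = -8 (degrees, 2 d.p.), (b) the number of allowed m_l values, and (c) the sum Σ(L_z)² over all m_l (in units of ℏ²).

For m_l = -8: cos θ = -8/√90, θ ≈ 147.49°.
There are 2l+1 = 19 values of m_l.
Σ m_l² = 570, so Σ(L_z)² = 570 ℏ².

θ(m_l=-8) ≈ 147.49°; 19 values; Σ(L_z)² = 570 ℏ²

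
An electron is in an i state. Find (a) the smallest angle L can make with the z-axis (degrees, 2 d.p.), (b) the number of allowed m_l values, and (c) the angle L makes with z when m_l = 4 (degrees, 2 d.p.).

θ_min ≈ 22.21°; 13 values; θ(m_l=4) ≈ 51.89°

The letter i corresponds to l = 6.
cos θ_min = 6/√42, so θ_min ≈ 22.21°.
There are 2l+1 = 13 values of m_l.
For m_l = 4: cos θ = 4/√42, θ ≈ 51.89°.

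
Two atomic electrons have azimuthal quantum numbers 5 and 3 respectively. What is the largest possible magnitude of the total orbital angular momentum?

The total orbital quantum number L ranges from |l₁ − l₂| to l₁ + l₂ in integer steps.
Allowed values: L = 2, 3, 4, 5, 6, 7, 8.
The largest magnitude corresponds to L = 8: |L_tot| = ℏ√(8·9) = 6√2 ℏ.

|L_tot|_max = 6√2 ℏ ≈ 8.485ℏ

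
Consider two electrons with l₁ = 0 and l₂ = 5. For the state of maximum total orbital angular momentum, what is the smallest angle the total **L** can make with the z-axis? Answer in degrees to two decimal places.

L runs from |0 − 5| = 5 to 0 + 5 = 5.
L ∈ {5}.
The maximum is L = 5, with |L_tot| = ℏ√(5·6) = √30 ℏ.
The minimum angle with z is arccos(5/√30) ≈ 24.09°.

θ_min ≈ 24.09°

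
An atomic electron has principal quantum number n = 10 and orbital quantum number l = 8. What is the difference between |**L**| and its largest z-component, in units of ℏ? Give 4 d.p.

|L| − L_z,max ≈ 0.4853ℏ

|L| = 6√2 ℏ ≈ 8.4853ℏ, while L_z,max = lℏ = 8ℏ.
The difference is (6√2 − 8)ℏ ≈ 0.4853ℏ.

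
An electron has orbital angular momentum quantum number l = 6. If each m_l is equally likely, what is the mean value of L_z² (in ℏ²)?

⟨L_z²⟩ = 14 ℏ²

m_l runs from −6 to 6, i.e. {-6, -5, -4, -3, -2, -1, 0, 1, 2, 3, 4, 5, 6}.
⟨L_z²⟩ = ℏ²·l(l+1)/3 = 14ℏ².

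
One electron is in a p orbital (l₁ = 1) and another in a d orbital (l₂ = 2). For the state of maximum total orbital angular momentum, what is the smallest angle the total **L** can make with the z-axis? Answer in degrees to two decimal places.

θ_min ≈ 30.00°

Angular momentum addition gives L = |l₁ − l₂|, …, l₁ + l₂.
L ∈ {1, 2, 3}.
The maximum is L = 3, with |L_tot| = ℏ√(3·4) = 2√3 ℏ.
The minimum angle with z is arccos(3/√12) ≈ 30.00°.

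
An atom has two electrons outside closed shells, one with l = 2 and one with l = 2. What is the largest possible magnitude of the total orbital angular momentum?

|L_tot|_max = 2√5 ℏ ≈ 4.472ℏ

The total orbital quantum number L ranges from |l₁ − l₂| to l₁ + l₂ in integer steps.
So L can be 0, 1, 2, 3, 4.
The largest magnitude corresponds to L = 4: |L_tot| = ℏ√(4·5) = 2√5 ℏ.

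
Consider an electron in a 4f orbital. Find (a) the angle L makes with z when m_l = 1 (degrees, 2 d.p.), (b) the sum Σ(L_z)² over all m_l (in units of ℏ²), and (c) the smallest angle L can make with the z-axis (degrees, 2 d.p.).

θ(m_l=1) ≈ 73.22°; Σ(L_z)² = 28 ℏ²; θ_min ≈ 30.00°

4f means n = 4, l = 3.
For m_l = 1: cos θ = 1/√12, θ ≈ 73.22°.
Σ m_l² = 28, so Σ(L_z)² = 28 ℏ².
cos θ_min = 3/√12, so θ_min ≈ 30.00°.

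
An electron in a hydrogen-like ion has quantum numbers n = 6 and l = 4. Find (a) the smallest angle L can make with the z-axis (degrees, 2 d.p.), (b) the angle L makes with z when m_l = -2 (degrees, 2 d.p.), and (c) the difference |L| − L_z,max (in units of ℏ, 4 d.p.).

θ_min ≈ 26.57°; θ(m_l=-2) ≈ 116.57°; |L|−L_z,max ≈ 0.4721ℏ

cos θ_min = 4/√20, so θ_min ≈ 26.57°.
For m_l = -2: cos θ = -2/√20, θ ≈ 116.57°.
|L| − L_z,max = (2√5 − 4)ℏ ≈ 0.4721ℏ.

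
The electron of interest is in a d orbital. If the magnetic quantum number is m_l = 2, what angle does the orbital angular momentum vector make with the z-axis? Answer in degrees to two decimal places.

θ ≈ 35.26°

A d state has l = 2.
|L| = √(l(l+1)) ℏ = √6 ℏ.
L_z = m_l ℏ = 2ℏ.
cos θ = L_z/|L| = 2/√6, so θ ≈ 35.26°.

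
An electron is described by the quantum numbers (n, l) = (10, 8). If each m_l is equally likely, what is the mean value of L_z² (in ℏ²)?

⟨L_z²⟩ = 24 ℏ²

m_l ∈ {-8, -7, -6, -5, -4, -3, -2, -1, 0, 1, 2, 3, 4, 5, 6, 7, 8}.
Average of L_z² over 17 states: 408/17 ℏ² = 24 ℏ².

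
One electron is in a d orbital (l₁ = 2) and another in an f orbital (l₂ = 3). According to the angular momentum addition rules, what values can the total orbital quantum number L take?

L = 1, 2, 3, 4, 5

L runs from |2 − 3| = 1 to 2 + 3 = 5.
L ∈ {1, 2, 3, 4, 5}.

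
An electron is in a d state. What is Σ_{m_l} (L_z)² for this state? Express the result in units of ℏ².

Σ(L_z)² = 10 ℏ²

A d state has l = 2.
m_l ∈ {-2, -1, 0, 1, 2}.
Summing m² from −2 to 2: Σ m_l² = 10.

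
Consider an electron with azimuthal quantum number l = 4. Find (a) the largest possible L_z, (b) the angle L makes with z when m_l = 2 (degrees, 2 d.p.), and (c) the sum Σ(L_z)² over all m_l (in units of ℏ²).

L_z,max = 4ℏ; θ(m_l=2) ≈ 63.43°; Σ(L_z)² = 60 ℏ²

L_z,max = lℏ = 4ℏ.
For m_l = 2: cos θ = 2/√20, θ ≈ 63.43°.
Σ m_l² = 60, so Σ(L_z)² = 60 ℏ².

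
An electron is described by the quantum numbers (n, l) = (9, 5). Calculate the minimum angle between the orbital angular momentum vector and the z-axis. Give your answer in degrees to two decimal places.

θ_min ≈ 24.09°

|L|² = l(l+1)ℏ² = 30ℏ², so |L| = √30 ℏ.
The smallest angle corresponds to the largest L_z, i.e. m_l = l = 5, giving L_z = 5ℏ.
cos θ_min = 5/√30, so θ_min ≈ 24.09°.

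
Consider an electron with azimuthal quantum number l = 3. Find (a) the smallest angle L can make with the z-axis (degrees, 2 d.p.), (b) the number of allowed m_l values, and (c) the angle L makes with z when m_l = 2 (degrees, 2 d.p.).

θ_min ≈ 30.00°; 7 values; θ(m_l=2) ≈ 54.74°

cos θ_min = 3/√12, so θ_min ≈ 30.00°.
There are 2l+1 = 7 values of m_l.
For m_l = 2: cos θ = 2/√12, θ ≈ 54.74°.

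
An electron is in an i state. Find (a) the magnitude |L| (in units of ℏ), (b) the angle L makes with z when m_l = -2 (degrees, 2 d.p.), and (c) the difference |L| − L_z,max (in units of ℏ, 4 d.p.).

The letter i corresponds to l = 6.
|L| = ℏ√(6·7) = √42 ℏ ≈ 6.481ℏ.
For m_l = -2: cos θ = -2/√42, θ ≈ 107.98°.
|L| − L_z,max = (√42 − 6)ℏ ≈ 0.4807ℏ.

|L| = √42 ℏ ≈ 6.481ℏ; θ(m_l=-2) ≈ 107.98°; |L|−L_z,max ≈ 0.4807ℏ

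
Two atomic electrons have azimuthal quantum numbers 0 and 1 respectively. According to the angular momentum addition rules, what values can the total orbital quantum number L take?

L = 1

The total orbital quantum number L ranges from |l₁ − l₂| to l₁ + l₂ in integer steps.
So L can be 1.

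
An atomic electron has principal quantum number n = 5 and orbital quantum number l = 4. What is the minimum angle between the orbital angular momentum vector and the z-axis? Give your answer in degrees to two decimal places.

θ_min ≈ 26.57°

|L|² = l(l+1)ℏ² = 20ℏ², so |L| = 2√5 ℏ.
The smallest angle corresponds to the largest L_z, i.e. m_l = l = 4, giving L_z = 4ℏ.
cos θ_min = 4/√20, so θ_min ≈ 26.57°.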